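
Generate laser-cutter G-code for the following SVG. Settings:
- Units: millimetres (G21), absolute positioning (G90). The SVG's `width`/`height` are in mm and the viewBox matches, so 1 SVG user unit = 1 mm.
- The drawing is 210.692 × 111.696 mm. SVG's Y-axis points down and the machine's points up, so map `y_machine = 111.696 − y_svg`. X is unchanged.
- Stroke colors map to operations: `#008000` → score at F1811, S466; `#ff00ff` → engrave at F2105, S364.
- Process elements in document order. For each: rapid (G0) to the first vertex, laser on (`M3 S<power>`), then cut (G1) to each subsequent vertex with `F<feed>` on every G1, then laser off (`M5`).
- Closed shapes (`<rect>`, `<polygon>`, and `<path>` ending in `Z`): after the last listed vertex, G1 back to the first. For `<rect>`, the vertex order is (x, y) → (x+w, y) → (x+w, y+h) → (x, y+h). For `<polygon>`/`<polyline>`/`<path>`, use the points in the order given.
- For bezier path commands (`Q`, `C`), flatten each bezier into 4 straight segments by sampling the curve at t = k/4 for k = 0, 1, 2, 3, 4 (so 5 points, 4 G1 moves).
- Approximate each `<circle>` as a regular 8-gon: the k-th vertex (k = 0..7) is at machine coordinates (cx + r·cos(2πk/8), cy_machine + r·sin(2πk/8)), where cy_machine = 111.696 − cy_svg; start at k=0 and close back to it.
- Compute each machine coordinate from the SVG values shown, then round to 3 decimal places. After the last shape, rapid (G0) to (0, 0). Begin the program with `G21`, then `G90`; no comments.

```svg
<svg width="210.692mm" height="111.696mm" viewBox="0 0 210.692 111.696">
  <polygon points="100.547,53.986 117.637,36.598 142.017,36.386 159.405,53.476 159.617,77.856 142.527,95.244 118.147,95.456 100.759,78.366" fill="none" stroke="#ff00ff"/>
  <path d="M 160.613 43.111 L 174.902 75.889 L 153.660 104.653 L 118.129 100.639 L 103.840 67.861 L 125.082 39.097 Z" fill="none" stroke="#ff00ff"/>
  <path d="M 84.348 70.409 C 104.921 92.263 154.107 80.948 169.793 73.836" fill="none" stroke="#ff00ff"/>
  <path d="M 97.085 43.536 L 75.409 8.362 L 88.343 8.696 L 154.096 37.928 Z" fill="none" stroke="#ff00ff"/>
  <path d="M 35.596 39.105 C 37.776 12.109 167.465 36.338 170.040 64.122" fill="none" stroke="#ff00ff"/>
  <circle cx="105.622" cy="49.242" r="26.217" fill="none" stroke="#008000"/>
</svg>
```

1 u = 1 mm; y_m = 111.696 − y.

[1] `<polygon>` regular polygon, #ff00ff→engrave S364 F2105: (100.547,57.710) → (117.637,75.098) → (142.017,75.310) → (159.405,58.220) → (159.617,33.840) → (142.527,16.452) → (118.147,16.240) → (100.759,33.330) → (100.547,57.710) (closed)

[2] `<path>` regular polygon, #ff00ff→engrave S364 F2105: (160.613,68.585) → (174.902,35.807) → (153.660,7.043) → (118.129,11.057) → (103.840,43.835) → (125.082,72.599) → (160.613,68.585) (closed)

[3] `<path>` cubic bezier, #ff00ff→engrave S364 F2105: (84.348,41.287) → (104.172,30.532) → (128.903,28.711) → (152.718,32.322) → (169.793,37.860)

[4] `<path>` closed polygon, #ff00ff→engrave S364 F2105: (97.085,68.160) → (75.409,103.334) → (88.343,103.000) → (154.096,73.768) → (97.085,68.160) (closed)

[5] `<path>` cubic bezier, #ff00ff→engrave S364 F2105: (35.596,72.591) → (57.160,83.978) → (102.670,80.625) → (148.253,67.001) → (170.040,47.574)

[6] `<circle>` circle, #008000→score S466 F1811: (131.839,62.454) → (124.160,80.992) → (105.622,88.671) → (87.084,80.992) → (79.405,62.454) → (87.084,43.916) → (105.622,36.237) → (124.160,43.916) → (131.839,62.454) (closed)

G21
G90
G0 X100.547 Y57.710
M3 S364
G1 X117.637 Y75.098 F2105
G1 X142.017 Y75.310 F2105
G1 X159.405 Y58.220 F2105
G1 X159.617 Y33.840 F2105
G1 X142.527 Y16.452 F2105
G1 X118.147 Y16.240 F2105
G1 X100.759 Y33.330 F2105
G1 X100.547 Y57.710 F2105
M5
G0 X160.613 Y68.585
M3 S364
G1 X174.902 Y35.807 F2105
G1 X153.660 Y7.043 F2105
G1 X118.129 Y11.057 F2105
G1 X103.840 Y43.835 F2105
G1 X125.082 Y72.599 F2105
G1 X160.613 Y68.585 F2105
M5
G0 X84.348 Y41.287
M3 S364
G1 X104.172 Y30.532 F2105
G1 X128.903 Y28.711 F2105
G1 X152.718 Y32.322 F2105
G1 X169.793 Y37.860 F2105
M5
G0 X97.085 Y68.160
M3 S364
G1 X75.409 Y103.334 F2105
G1 X88.343 Y103.000 F2105
G1 X154.096 Y73.768 F2105
G1 X97.085 Y68.160 F2105
M5
G0 X35.596 Y72.591
M3 S364
G1 X57.160 Y83.978 F2105
G1 X102.670 Y80.625 F2105
G1 X148.253 Y67.001 F2105
G1 X170.040 Y47.574 F2105
M5
G0 X131.839 Y62.454
M3 S466
G1 X124.160 Y80.992 F1811
G1 X105.622 Y88.671 F1811
G1 X87.084 Y80.992 F1811
G1 X79.405 Y62.454 F1811
G1 X87.084 Y43.916 F1811
G1 X105.622 Y36.237 F1811
G1 X124.160 Y43.916 F1811
G1 X131.839 Y62.454 F1811
M5
G0 X0.000 Y0.000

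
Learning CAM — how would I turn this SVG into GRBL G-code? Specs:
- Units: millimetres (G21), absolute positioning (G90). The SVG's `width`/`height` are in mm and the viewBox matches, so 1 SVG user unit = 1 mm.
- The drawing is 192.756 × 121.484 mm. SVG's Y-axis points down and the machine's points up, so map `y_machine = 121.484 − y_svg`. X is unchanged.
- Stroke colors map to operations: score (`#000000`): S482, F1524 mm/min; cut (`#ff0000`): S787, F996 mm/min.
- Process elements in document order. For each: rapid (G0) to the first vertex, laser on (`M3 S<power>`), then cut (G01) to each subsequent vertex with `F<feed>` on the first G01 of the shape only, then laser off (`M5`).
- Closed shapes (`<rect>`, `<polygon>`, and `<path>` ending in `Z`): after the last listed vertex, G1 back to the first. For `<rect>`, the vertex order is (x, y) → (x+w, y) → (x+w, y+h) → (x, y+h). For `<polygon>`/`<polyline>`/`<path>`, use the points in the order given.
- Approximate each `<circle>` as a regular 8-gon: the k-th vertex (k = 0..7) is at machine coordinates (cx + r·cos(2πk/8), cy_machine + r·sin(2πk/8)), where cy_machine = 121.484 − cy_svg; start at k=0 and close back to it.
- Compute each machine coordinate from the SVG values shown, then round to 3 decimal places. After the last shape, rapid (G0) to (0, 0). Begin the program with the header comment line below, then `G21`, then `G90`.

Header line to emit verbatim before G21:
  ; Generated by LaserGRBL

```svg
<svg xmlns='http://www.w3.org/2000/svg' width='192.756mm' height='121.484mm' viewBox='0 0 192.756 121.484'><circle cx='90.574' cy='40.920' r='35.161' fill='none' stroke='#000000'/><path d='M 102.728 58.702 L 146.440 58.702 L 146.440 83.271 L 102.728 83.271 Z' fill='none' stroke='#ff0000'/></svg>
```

viewBox `0 0 192.756 121.484` with mm width/height → 1 unit = 1 mm. Flip: y_m = 121.484 − y_svg.

**Shape 1** — `<circle>` circle, stroke `#000000` → score (S482, F1524). Machine vertices: (125.735,80.564) → (115.437,105.427) → (90.574,115.725) → (65.711,105.427) → (55.413,80.564) → (65.711,55.701) → (90.574,45.403) → (115.437,55.701) → (125.735,80.564). Closed: final G1 returns to the first vertex.

**Shape 2** — `<path>` rectangle, stroke `#ff0000` → cut (S787, F996). Machine vertices: (102.728,62.782) → (146.440,62.782) → (146.440,38.213) → (102.728,38.213) → (102.728,62.782). Closed: final G1 returns to the first vertex.

; Generated by LaserGRBL
G21
G90
G0 X125.735 Y80.564
M3 S482
G01 X115.437 Y105.427 F1524
G01 X90.574 Y115.725
G01 X65.711 Y105.427
G01 X55.413 Y80.564
G01 X65.711 Y55.701
G01 X90.574 Y45.403
G01 X115.437 Y55.701
G01 X125.735 Y80.564
M5
G0 X102.728 Y62.782
M3 S787
G01 X146.440 Y62.782 F996
G01 X146.440 Y38.213
G01 X102.728 Y38.213
G01 X102.728 Y62.782
M5
G0 X0.000 Y0.000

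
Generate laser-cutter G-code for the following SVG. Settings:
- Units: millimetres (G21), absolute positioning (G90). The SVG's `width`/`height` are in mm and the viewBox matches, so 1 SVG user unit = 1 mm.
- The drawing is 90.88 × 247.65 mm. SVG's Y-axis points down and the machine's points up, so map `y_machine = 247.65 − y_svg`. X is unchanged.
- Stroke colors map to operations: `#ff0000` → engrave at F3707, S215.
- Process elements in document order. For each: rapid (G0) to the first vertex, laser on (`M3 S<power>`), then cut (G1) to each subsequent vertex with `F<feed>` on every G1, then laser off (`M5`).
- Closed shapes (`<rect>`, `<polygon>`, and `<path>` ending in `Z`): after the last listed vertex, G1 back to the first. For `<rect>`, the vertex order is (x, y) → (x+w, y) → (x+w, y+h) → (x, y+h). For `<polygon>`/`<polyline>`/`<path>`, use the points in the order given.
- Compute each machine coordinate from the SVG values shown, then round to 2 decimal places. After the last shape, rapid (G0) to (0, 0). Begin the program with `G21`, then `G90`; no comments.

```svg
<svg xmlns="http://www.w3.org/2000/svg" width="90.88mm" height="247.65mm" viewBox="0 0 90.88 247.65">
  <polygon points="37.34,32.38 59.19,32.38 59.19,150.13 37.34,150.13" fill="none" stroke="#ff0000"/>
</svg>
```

G21
G90
G0 X37.34 Y215.27
M3 S215
G1 X59.19 Y215.27 F3707
G1 X59.19 Y97.52 F3707
G1 X37.34 Y97.52 F3707
G1 X37.34 Y215.27 F3707
M5
G0 X0.00 Y0.00

viewBox `0 0 90.88 247.65` with mm width/height → 1 unit = 1 mm. Flip: y_m = 247.65 − y_svg.

**Shape 1** — `<polygon>` rectangle, stroke `#ff0000` → engrave (S215, F3707). Machine vertices: (37.34,215.27) → (59.19,215.27) → (59.19,97.52) → (37.34,97.52) → (37.34,215.27). Closed: final G1 returns to the first vertex.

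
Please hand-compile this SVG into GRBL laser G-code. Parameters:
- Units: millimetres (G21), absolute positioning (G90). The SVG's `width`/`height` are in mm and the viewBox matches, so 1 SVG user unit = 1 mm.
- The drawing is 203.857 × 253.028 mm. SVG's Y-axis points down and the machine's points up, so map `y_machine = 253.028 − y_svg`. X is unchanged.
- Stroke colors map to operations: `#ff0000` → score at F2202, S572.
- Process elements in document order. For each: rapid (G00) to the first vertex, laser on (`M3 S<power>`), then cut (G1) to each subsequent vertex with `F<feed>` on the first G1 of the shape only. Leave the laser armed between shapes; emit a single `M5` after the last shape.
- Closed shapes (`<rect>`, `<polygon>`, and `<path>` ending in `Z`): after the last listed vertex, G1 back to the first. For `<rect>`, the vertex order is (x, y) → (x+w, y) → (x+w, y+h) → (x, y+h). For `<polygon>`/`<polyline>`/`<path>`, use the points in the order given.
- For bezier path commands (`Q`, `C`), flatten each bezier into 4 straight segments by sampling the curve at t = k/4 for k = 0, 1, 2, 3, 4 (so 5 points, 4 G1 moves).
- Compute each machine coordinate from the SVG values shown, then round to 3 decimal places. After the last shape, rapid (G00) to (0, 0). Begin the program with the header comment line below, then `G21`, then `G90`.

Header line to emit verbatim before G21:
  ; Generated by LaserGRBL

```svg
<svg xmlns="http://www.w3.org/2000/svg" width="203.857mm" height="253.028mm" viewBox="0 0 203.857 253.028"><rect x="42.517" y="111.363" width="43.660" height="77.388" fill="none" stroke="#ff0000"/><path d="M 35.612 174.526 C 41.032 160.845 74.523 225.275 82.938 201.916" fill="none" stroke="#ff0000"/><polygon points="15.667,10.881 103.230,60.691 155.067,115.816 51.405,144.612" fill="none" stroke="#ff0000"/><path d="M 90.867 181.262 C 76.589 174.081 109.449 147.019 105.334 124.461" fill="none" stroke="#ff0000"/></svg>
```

; Generated by LaserGRBL
G21
G90
G00 X42.517 Y141.665
M3 S572
G1 X86.177 Y141.665 F2202
G1 X86.177 Y64.277
G1 X42.517 Y64.277
G1 X42.517 Y141.665
G00 X35.612 Y78.502
M3 S572
G1 X44.110 Y76.709 F2202
G1 X58.152 Y61.178
G1 X72.755 Y47.461
G1 X82.938 Y51.112
G00 X15.667 Y242.147
M3 S572
G1 X103.230 Y192.337 F2202
G1 X155.067 Y137.212
G1 X51.405 Y108.416
G1 X15.667 Y242.147
G00 X90.867 Y71.766
M3 S572
G1 X87.683 Y80.498 F2202
G1 X94.289 Y94.400
G1 X102.802 Y111.185
G1 X105.334 Y128.567
M5
G00 X0.000 Y0.000

1 u = 1 mm; y_m = 253.028 − y.

[1] `<rect>` rectangle, #ff0000→score S572 F2202: (42.517,141.665) → (86.177,141.665) → (86.177,64.277) → (42.517,64.277) → (42.517,141.665) (closed)

[2] `<path>` cubic bezier, #ff0000→score S572 F2202: (35.612,78.502) → (44.110,76.709) → (58.152,61.178) → (72.755,47.461) → (82.938,51.112)

[3] `<polygon>` closed polygon, #ff0000→score S572 F2202: (15.667,242.147) → (103.230,192.337) → (155.067,137.212) → (51.405,108.416) → (15.667,242.147) (closed)

[4] `<path>` cubic bezier, #ff0000→score S572 F2202: (90.867,71.766) → (87.683,80.498) → (94.289,94.400) → (102.802,111.185) → (105.334,128.567)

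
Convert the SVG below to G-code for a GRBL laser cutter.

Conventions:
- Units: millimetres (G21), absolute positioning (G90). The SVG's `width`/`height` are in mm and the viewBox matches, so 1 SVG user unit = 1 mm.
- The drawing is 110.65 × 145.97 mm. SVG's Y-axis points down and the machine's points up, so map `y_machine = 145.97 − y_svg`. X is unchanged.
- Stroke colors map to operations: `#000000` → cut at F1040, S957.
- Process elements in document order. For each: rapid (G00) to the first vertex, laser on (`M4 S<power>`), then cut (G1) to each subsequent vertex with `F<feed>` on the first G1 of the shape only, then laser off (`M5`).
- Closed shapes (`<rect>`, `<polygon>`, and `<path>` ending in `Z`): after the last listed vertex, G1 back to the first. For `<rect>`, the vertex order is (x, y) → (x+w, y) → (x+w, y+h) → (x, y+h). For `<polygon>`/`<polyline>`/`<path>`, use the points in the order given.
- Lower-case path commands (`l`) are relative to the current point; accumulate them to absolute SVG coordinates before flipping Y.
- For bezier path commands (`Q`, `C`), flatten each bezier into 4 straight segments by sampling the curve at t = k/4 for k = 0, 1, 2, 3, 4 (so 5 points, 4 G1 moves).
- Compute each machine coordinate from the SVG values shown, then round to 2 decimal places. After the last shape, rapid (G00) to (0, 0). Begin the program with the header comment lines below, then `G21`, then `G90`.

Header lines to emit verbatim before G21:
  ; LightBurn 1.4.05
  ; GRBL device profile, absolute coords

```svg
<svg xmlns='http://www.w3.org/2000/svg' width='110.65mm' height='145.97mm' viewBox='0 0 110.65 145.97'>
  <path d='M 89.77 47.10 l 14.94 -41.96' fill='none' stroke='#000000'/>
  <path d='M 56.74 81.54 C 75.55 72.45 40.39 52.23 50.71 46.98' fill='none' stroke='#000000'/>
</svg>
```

viewBox `0 0 110.65 145.97` with mm width/height → 1 unit = 1 mm. Flip: y_m = 145.97 − y_svg.

**Shape 1** — `<path>` line segment, stroke `#000000` → cut (S957, F1040). Machine vertices: (89.77,98.87) → (104.71,140.83). Open path.

**Shape 2** — `<path>` cubic bezier, stroke `#000000` → cut (S957, F1040). Control points (SVG): P0=(56.74,81.54), P1=(75.55,72.45), P2=(40.39,52.23), P3=(50.71,46.98); sampled at t=k/4. Machine vertices: (56.74,64.43) → (62.28,72.93) → (56.91,83.15) → (49.94,92.65) → (50.71,98.99). Open path.

; LightBurn 1.4.05
; GRBL device profile, absolute coords
G21
G90
G00 X89.77 Y98.87
M4 S957
G1 X104.71 Y140.83 F1040
M5
G00 X56.74 Y64.43
M4 S957
G1 X62.28 Y72.93 F1040
G1 X56.91 Y83.15
G1 X49.94 Y92.65
G1 X50.71 Y98.99
M5
G00 X0.00 Y0.00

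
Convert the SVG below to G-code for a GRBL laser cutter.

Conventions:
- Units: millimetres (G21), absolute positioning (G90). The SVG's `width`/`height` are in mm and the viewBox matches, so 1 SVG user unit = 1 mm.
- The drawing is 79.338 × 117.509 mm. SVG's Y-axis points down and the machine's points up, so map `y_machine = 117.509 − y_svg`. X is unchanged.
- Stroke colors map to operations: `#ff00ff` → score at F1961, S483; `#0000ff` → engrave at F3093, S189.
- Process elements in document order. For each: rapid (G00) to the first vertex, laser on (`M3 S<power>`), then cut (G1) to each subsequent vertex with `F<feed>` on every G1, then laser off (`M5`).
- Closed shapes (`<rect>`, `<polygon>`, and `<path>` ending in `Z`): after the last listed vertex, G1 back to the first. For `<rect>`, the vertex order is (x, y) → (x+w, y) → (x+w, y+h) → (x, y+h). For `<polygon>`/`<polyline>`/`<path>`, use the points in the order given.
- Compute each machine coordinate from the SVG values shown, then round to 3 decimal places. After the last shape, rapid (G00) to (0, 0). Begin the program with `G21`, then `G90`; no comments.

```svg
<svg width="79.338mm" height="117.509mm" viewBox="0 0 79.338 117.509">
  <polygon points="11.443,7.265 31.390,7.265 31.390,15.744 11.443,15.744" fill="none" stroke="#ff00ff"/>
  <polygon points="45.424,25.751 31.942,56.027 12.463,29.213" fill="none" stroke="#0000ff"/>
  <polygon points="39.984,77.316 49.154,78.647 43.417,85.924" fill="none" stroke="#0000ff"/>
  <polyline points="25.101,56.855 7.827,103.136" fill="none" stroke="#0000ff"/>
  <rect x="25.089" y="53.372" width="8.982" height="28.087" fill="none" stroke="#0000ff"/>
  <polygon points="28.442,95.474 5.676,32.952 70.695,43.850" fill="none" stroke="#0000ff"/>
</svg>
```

G21
G90
G00 X11.443 Y110.244
M3 S483
G1 X31.390 Y110.244 F1961
G1 X31.390 Y101.765 F1961
G1 X11.443 Y101.765 F1961
G1 X11.443 Y110.244 F1961
M5
G00 X45.424 Y91.758
M3 S189
G1 X31.942 Y61.482 F3093
G1 X12.463 Y88.296 F3093
G1 X45.424 Y91.758 F3093
M5
G00 X39.984 Y40.193
M3 S189
G1 X49.154 Y38.862 F3093
G1 X43.417 Y31.585 F3093
G1 X39.984 Y40.193 F3093
M5
G00 X25.101 Y60.654
M3 S189
G1 X7.827 Y14.373 F3093
M5
G00 X25.089 Y64.137
M3 S189
G1 X34.071 Y64.137 F3093
G1 X34.071 Y36.050 F3093
G1 X25.089 Y36.050 F3093
G1 X25.089 Y64.137 F3093
M5
G00 X28.442 Y22.035
M3 S189
G1 X5.676 Y84.557 F3093
G1 X70.695 Y73.659 F3093
G1 X28.442 Y22.035 F3093
M5
G00 X0.000 Y0.000

viewBox `0 0 79.338 117.509` with mm width/height → 1 unit = 1 mm. Flip: y_m = 117.509 − y_svg.

**Shape 1** — `<polygon>` rectangle, stroke `#ff00ff` → score (S483, F1961). Machine vertices: (11.443,110.244) → (31.390,110.244) → (31.390,101.765) → (11.443,101.765) → (11.443,110.244). Closed: final G1 returns to the first vertex.

**Shape 2** — `<polygon>` regular polygon, stroke `#0000ff` → engrave (S189, F3093). Machine vertices: (45.424,91.758) → (31.942,61.482) → (12.463,88.296) → (45.424,91.758). Closed: final G1 returns to the first vertex.

**Shape 3** — `<polygon>` regular polygon, stroke `#0000ff` → engrave (S189, F3093). Machine vertices: (39.984,40.193) → (49.154,38.862) → (43.417,31.585) → (39.984,40.193). Closed: final G1 returns to the first vertex.

**Shape 4** — `<polyline>` line segment, stroke `#0000ff` → engrave (S189, F3093). Machine vertices: (25.101,60.654) → (7.827,14.373). Open path.

**Shape 5** — `<rect>` rectangle, stroke `#0000ff` → engrave (S189, F3093). Machine vertices: (25.089,64.137) → (34.071,64.137) → (34.071,36.050) → (25.089,36.050) → (25.089,64.137). Closed: final G1 returns to the first vertex.

**Shape 6** — `<polygon>` closed polygon, stroke `#0000ff` → engrave (S189, F3093). Machine vertices: (28.442,22.035) → (5.676,84.557) → (70.695,73.659) → (28.442,22.035). Closed: final G1 returns to the first vertex.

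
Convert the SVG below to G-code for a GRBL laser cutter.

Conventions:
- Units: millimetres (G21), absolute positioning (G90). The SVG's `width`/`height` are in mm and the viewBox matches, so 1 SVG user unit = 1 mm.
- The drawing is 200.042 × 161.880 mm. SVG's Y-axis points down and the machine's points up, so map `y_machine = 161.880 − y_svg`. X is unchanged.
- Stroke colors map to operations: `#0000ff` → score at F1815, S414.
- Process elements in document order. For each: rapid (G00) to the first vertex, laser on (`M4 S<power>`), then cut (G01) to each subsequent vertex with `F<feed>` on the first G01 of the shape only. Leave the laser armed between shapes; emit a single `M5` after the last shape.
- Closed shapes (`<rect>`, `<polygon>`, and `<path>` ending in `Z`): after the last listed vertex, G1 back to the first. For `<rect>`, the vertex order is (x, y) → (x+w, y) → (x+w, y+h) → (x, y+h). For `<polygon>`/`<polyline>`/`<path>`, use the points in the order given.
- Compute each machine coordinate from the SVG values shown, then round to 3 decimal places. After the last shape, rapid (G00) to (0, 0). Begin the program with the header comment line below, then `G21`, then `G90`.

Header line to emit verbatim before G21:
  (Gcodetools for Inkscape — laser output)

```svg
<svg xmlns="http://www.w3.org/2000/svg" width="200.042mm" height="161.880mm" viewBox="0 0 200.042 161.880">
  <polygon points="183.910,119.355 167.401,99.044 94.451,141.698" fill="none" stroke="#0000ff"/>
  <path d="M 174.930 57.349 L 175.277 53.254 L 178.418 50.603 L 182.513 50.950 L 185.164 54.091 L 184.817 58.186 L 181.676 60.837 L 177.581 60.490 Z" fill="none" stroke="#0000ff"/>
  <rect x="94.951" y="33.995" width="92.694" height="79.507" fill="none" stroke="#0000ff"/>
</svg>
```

(Gcodetools for Inkscape — laser output)
G21
G90
G00 X183.910 Y42.525
M4 S414
G01 X167.401 Y62.836 F1815
G01 X94.451 Y20.182
G01 X183.910 Y42.525
G00 X174.930 Y104.531
M4 S414
G01 X175.277 Y108.626 F1815
G01 X178.418 Y111.277
G01 X182.513 Y110.930
G01 X185.164 Y107.789
G01 X184.817 Y103.694
G01 X181.676 Y101.043
G01 X177.581 Y101.390
G01 X174.930 Y104.531
G00 X94.951 Y127.885
M4 S414
G01 X187.645 Y127.885 F1815
G01 X187.645 Y48.378
G01 X94.951 Y48.378
G01 X94.951 Y127.885
M5
G00 X0.000 Y0.000

1 u = 1 mm; y_m = 161.880 − y.

[1] `<polygon>` closed polygon, #0000ff→score S414 F1815: (183.910,42.525) → (167.401,62.836) → (94.451,20.182) → (183.910,42.525) (closed)

[2] `<path>` regular polygon, #0000ff→score S414 F1815: (174.930,104.531) → (175.277,108.626) → (178.418,111.277) → (182.513,110.930) → (185.164,107.789) → (184.817,103.694) → (181.676,101.043) → (177.581,101.390) → (174.930,104.531) (closed)

[3] `<rect>` rectangle, #0000ff→score S414 F1815: (94.951,127.885) → (187.645,127.885) → (187.645,48.378) → (94.951,48.378) → (94.951,127.885) (closed)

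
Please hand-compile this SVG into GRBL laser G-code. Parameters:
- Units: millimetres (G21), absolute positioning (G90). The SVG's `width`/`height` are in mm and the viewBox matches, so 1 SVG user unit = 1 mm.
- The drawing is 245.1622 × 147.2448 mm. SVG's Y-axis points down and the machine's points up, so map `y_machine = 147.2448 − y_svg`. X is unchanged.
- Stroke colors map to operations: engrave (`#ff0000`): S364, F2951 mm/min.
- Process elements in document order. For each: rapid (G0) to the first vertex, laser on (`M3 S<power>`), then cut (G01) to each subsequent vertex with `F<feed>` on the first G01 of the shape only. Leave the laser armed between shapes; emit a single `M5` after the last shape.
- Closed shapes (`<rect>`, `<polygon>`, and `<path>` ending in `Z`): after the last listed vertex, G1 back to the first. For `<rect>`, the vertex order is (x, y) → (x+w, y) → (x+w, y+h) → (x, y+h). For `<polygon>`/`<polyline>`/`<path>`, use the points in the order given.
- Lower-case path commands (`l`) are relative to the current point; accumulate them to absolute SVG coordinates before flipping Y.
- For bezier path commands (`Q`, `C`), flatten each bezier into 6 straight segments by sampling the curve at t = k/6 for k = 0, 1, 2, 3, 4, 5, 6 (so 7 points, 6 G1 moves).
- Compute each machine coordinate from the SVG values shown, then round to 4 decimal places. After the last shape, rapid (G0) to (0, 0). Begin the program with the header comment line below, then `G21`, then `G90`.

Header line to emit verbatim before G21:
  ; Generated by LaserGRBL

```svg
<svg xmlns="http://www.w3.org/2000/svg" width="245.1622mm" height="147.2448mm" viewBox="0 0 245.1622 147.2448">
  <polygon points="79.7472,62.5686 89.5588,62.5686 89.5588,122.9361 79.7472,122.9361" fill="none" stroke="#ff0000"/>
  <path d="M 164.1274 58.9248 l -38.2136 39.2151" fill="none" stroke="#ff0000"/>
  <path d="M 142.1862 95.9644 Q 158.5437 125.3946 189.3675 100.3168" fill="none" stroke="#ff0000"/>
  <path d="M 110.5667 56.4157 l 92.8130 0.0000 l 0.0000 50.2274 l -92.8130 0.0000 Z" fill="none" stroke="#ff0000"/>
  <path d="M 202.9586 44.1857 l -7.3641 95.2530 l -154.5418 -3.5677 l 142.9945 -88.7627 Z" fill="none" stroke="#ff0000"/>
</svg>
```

viewBox `0 0 245.1622 147.2448` with mm width/height → 1 unit = 1 mm. Flip: y_m = 147.2448 − y_svg.

**Shape 1** — `<polygon>` rectangle, stroke `#ff0000` → engrave (S364, F2951). Machine vertices: (79.7472,84.6762) → (89.5588,84.6762) → (89.5588,24.3087) → (79.7472,24.3087) → (79.7472,84.6762). Closed: final G1 returns to the first vertex.

**Shape 2** — `<path>` line segment, stroke `#ff0000` → engrave (S364, F2951). Machine vertices: (164.1274,88.3200) → (125.9138,49.1049). Open path.

**Shape 3** — `<path>` quadratic bezier, stroke `#ff0000` → engrave (S364, F2951). Control points (SVG): P0=(142.1862,95.9644), P1=(158.5437,125.3946), P2=(189.3675,100.3168); sampled at t=k/6. Machine vertices: (142.1862,51.2804) → (148.0405,42.9844) → (154.6986,37.7167) → (162.1603,35.4772) → (170.4257,36.2659) → (179.4947,40.0828) → (189.3675,46.9280). Open path.

**Shape 4** — `<path>` rectangle, stroke `#ff0000` → engrave (S364, F2951). Machine vertices: (110.5667,90.8291) → (203.3797,90.8291) → (203.3797,40.6017) → (110.5667,40.6017) → (110.5667,90.8291). Closed: final G1 returns to the first vertex.

**Shape 5** — `<path>` closed polygon, stroke `#ff0000` → engrave (S364, F2951). Machine vertices: (202.9586,103.0591) → (195.5945,7.8061) → (41.0527,11.3738) → (184.0472,100.1365) → (202.9586,103.0591). Closed: final G1 returns to the first vertex.

; Generated by LaserGRBL
G21
G90
G0 X79.7472 Y84.6762
M3 S364
G01 X89.5588 Y84.6762 F2951
G01 X89.5588 Y24.3087
G01 X79.7472 Y24.3087
G01 X79.7472 Y84.6762
G0 X164.1274 Y88.3200
M3 S364
G01 X125.9138 Y49.1049 F2951
G0 X142.1862 Y51.2804
M3 S364
G01 X148.0405 Y42.9844 F2951
G01 X154.6986 Y37.7167
G01 X162.1603 Y35.4772
G01 X170.4257 Y36.2659
G01 X179.4947 Y40.0828
G01 X189.3675 Y46.9280
G0 X110.5667 Y90.8291
M3 S364
G01 X203.3797 Y90.8291 F2951
G01 X203.3797 Y40.6017
G01 X110.5667 Y40.6017
G01 X110.5667 Y90.8291
G0 X202.9586 Y103.0591
M3 S364
G01 X195.5945 Y7.8061 F2951
G01 X41.0527 Y11.3738
G01 X184.0472 Y100.1365
G01 X202.9586 Y103.0591
M5
G0 X0.0000 Y0.0000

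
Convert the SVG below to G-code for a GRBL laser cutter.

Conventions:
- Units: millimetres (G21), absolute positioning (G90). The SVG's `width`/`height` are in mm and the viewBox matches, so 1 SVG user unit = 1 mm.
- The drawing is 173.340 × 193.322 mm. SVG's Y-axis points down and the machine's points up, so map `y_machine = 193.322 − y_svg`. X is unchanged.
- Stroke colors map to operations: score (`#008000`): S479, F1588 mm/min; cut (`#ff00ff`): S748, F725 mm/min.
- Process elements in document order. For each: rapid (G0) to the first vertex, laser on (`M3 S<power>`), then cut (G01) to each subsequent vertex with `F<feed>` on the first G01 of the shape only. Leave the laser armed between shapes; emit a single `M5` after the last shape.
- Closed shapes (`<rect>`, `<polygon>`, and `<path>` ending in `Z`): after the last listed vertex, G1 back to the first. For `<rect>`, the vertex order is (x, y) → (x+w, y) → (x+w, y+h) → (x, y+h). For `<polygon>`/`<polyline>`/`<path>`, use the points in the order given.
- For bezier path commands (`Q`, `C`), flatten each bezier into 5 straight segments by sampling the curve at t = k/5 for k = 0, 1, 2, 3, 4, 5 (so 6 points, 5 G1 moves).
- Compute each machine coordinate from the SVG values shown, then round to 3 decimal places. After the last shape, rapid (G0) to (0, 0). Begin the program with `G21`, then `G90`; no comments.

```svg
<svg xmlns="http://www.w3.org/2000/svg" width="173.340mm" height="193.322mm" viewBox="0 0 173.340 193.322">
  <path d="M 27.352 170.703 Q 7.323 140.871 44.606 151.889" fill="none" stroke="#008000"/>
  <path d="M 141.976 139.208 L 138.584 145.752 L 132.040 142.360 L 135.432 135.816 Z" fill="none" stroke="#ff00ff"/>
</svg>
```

viewBox `0 0 173.340 193.322` with mm width/height → 1 unit = 1 mm. Flip: y_m = 193.322 − y_svg.

**Shape 1** — `<path>` quadratic bezier, stroke `#008000` → score (S479, F1588). Control points (SVG): P0=(27.352,170.703), P1=(7.323,140.871), P2=(44.606,151.889); sampled at t=k/5. Machine vertices: (27.352,22.619) → (21.633,32.918) → (20.499,39.949) → (23.950,43.711) → (31.985,44.206) → (44.606,41.433). Open path.

**Shape 2** — `<path>` regular polygon, stroke `#ff00ff` → cut (S748, F725). Machine vertices: (141.976,54.114) → (138.584,47.570) → (132.040,50.962) → (135.432,57.506) → (141.976,54.114). Closed: final G1 returns to the first vertex.

G21
G90
G0 X27.352 Y22.619
M3 S479
G01 X21.633 Y32.918 F1588
G01 X20.499 Y39.949
G01 X23.950 Y43.711
G01 X31.985 Y44.206
G01 X44.606 Y41.433
G0 X141.976 Y54.114
M3 S748
G01 X138.584 Y47.570 F725
G01 X132.040 Y50.962
G01 X135.432 Y57.506
G01 X141.976 Y54.114
M5
G0 X0.000 Y0.000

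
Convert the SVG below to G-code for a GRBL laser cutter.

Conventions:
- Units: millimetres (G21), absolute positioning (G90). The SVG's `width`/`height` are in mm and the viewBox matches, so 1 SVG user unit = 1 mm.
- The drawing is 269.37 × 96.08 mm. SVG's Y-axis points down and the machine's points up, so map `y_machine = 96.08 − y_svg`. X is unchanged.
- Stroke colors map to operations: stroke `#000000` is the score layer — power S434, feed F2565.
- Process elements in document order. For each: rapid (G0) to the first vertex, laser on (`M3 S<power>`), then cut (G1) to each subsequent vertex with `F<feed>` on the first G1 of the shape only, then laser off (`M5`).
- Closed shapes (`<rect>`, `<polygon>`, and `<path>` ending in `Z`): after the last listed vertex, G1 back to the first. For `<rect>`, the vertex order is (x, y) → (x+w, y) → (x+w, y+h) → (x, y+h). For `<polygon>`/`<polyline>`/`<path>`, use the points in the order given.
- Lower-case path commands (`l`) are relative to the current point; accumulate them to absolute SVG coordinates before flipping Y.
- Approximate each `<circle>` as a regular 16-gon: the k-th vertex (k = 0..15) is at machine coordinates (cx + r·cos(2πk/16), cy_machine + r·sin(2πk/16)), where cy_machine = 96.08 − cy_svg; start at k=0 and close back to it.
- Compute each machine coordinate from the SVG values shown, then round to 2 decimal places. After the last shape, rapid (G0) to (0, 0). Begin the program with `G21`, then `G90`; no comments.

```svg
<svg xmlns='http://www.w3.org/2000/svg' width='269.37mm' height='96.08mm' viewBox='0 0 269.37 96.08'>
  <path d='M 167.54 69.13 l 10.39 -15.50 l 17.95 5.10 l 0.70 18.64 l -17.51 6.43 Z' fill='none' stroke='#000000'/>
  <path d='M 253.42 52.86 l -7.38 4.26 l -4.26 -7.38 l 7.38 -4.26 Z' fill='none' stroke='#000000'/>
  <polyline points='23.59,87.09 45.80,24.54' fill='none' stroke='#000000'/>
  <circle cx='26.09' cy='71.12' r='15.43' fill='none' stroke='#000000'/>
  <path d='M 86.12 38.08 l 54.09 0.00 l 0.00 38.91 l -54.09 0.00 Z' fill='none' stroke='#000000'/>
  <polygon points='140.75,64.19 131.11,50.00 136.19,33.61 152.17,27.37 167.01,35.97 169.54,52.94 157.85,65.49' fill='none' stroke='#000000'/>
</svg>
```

Since the viewBox matches the mm dimensions, user units are millimetres directly. The only transform is the Y-flip y_m = 96.08 − y_svg.

Shape 1 is a regular polygon drawn with `<path>`. Its stroke #000000 means score at S434, F2565. After flipping Y the toolpath is (167.54,26.95) → (177.93,42.45) → (195.88,37.35) → (196.58,18.71) → (179.07,12.28) → (167.54,26.95), returning to the start.

Shape 2 is a regular polygon drawn with `<path>`. Its stroke #000000 means score at S434, F2565. After flipping Y the toolpath is (253.42,43.22) → (246.04,38.96) → (241.78,46.34) → (249.16,50.60) → (253.42,43.22), returning to the start.

Shape 3 is a line segment drawn with `<polyline>`. Its stroke #000000 means score at S434, F2565. After flipping Y the toolpath is (23.59,8.99) → (45.80,71.54).

Shape 4 is a circle drawn with `<circle>`. Its stroke #000000 means score at S434, F2565. After flipping Y the toolpath is (41.52,24.96) → (40.35,30.86) → (37.00,35.87) → (31.99,39.22) → (26.09,40.39) → (20.19,39.22) → (15.18,35.87) → (11.83,30.86) → (10.66,24.96) → (11.83,19.06) → (15.18,14.05) → (20.19,10.70) → (26.09,9.53) → (31.99,10.70) → (37.00,14.05) → (40.35,19.06) → (41.52,24.96), returning to the start.

Shape 5 is a rectangle drawn with `<path>`. Its stroke #000000 means score at S434, F2565. After flipping Y the toolpath is (86.12,58.00) → (140.21,58.00) → (140.21,19.09) → (86.12,19.09) → (86.12,58.00), returning to the start.

Shape 6 is a regular polygon drawn with `<polygon>`. Its stroke #000000 means score at S434, F2565. After flipping Y the toolpath is (140.75,31.89) → (131.11,46.08) → (136.19,62.47) → (152.17,68.71) → (167.01,60.11) → (169.54,43.14) → (157.85,30.59) → (140.75,31.89), returning to the start.

G21
G90
G0 X167.54 Y26.95
M3 S434
G1 X177.93 Y42.45 F2565
G1 X195.88 Y37.35
G1 X196.58 Y18.71
G1 X179.07 Y12.28
G1 X167.54 Y26.95
M5
G0 X253.42 Y43.22
M3 S434
G1 X246.04 Y38.96 F2565
G1 X241.78 Y46.34
G1 X249.16 Y50.60
G1 X253.42 Y43.22
M5
G0 X23.59 Y8.99
M3 S434
G1 X45.80 Y71.54 F2565
M5
G0 X41.52 Y24.96
M3 S434
G1 X40.35 Y30.86 F2565
G1 X37.00 Y35.87
G1 X31.99 Y39.22
G1 X26.09 Y40.39
G1 X20.19 Y39.22
G1 X15.18 Y35.87
G1 X11.83 Y30.86
G1 X10.66 Y24.96
G1 X11.83 Y19.06
G1 X15.18 Y14.05
G1 X20.19 Y10.70
G1 X26.09 Y9.53
G1 X31.99 Y10.70
G1 X37.00 Y14.05
G1 X40.35 Y19.06
G1 X41.52 Y24.96
M5
G0 X86.12 Y58.00
M3 S434
G1 X140.21 Y58.00 F2565
G1 X140.21 Y19.09
G1 X86.12 Y19.09
G1 X86.12 Y58.00
M5
G0 X140.75 Y31.89
M3 S434
G1 X131.11 Y46.08 F2565
G1 X136.19 Y62.47
G1 X152.17 Y68.71
G1 X167.01 Y60.11
G1 X169.54 Y43.14
G1 X157.85 Y30.59
G1 X140.75 Y31.89
M5
G0 X0.00 Y0.00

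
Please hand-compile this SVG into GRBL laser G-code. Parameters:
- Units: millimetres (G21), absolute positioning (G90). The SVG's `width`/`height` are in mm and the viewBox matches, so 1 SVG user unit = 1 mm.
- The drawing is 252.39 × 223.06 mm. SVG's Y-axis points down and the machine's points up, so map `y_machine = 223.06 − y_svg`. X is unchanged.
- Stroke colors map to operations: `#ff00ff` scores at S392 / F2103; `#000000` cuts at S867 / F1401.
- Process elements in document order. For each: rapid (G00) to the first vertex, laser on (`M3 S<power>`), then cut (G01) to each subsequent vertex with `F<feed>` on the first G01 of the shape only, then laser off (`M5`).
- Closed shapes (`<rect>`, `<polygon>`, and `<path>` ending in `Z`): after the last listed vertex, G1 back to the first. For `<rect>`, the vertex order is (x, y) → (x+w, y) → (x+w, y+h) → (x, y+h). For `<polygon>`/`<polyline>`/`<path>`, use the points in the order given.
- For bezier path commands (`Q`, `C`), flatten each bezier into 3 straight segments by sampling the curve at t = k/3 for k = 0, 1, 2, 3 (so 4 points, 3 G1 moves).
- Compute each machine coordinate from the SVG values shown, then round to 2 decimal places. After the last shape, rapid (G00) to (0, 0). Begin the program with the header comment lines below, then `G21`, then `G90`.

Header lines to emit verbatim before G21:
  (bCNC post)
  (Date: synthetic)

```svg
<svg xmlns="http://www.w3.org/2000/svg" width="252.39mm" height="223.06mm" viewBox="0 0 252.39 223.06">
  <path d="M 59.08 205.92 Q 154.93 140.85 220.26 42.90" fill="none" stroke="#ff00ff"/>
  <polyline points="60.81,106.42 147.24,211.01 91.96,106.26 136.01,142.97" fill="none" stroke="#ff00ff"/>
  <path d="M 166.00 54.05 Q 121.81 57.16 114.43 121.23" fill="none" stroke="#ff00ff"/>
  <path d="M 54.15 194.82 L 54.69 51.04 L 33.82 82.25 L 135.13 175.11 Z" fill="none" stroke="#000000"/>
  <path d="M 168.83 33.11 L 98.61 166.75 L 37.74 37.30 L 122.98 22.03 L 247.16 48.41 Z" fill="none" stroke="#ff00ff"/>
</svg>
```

(bCNC post)
(Date: synthetic)
G21
G90
G00 X59.08 Y17.14
M3 S392
G01 X119.59 Y64.17 F2103
G01 X173.32 Y118.51
G01 X220.26 Y180.16
M5
G00 X60.81 Y116.64
M3 S392
G01 X147.24 Y12.05 F2103
G01 X91.96 Y116.80
G01 X136.01 Y80.09
M5
G00 X166.00 Y169.01
M3 S392
G01 X140.63 Y160.16 F2103
G01 X123.44 Y137.77
G01 X114.43 Y101.83
M5
G00 X54.15 Y28.24
M3 S867
G01 X54.69 Y172.02 F1401
G01 X33.82 Y140.81
G01 X135.13 Y47.95
G01 X54.15 Y28.24
M5
G00 X168.83 Y189.95
M3 S392
G01 X98.61 Y56.31 F2103
G01 X37.74 Y185.76
G01 X122.98 Y201.03
G01 X247.16 Y174.65
G01 X168.83 Y189.95
M5
G00 X0.00 Y0.00

1 u = 1 mm; y_m = 223.06 − y.

[1] `<path>` quadratic bezier, #ff00ff→score S392 F2103: (59.08,17.14) → (119.59,64.17) → (173.32,118.51) → (220.26,180.16)

[2] `<polyline>` open polyline, #ff00ff→score S392 F2103: (60.81,116.64) → (147.24,12.05) → (91.96,116.80) → (136.01,80.09)

[3] `<path>` quadratic bezier, #ff00ff→score S392 F2103: (166.00,169.01) → (140.63,160.16) → (123.44,137.77) → (114.43,101.83)

[4] `<path>` closed polygon, #000000→cut S867 F1401: (54.15,28.24) → (54.69,172.02) → (33.82,140.81) → (135.13,47.95) → (54.15,28.24) (closed)

[5] `<path>` closed polygon, #ff00ff→score S392 F2103: (168.83,189.95) → (98.61,56.31) → (37.74,185.76) → (122.98,201.03) → (247.16,174.65) → (168.83,189.95) (closed)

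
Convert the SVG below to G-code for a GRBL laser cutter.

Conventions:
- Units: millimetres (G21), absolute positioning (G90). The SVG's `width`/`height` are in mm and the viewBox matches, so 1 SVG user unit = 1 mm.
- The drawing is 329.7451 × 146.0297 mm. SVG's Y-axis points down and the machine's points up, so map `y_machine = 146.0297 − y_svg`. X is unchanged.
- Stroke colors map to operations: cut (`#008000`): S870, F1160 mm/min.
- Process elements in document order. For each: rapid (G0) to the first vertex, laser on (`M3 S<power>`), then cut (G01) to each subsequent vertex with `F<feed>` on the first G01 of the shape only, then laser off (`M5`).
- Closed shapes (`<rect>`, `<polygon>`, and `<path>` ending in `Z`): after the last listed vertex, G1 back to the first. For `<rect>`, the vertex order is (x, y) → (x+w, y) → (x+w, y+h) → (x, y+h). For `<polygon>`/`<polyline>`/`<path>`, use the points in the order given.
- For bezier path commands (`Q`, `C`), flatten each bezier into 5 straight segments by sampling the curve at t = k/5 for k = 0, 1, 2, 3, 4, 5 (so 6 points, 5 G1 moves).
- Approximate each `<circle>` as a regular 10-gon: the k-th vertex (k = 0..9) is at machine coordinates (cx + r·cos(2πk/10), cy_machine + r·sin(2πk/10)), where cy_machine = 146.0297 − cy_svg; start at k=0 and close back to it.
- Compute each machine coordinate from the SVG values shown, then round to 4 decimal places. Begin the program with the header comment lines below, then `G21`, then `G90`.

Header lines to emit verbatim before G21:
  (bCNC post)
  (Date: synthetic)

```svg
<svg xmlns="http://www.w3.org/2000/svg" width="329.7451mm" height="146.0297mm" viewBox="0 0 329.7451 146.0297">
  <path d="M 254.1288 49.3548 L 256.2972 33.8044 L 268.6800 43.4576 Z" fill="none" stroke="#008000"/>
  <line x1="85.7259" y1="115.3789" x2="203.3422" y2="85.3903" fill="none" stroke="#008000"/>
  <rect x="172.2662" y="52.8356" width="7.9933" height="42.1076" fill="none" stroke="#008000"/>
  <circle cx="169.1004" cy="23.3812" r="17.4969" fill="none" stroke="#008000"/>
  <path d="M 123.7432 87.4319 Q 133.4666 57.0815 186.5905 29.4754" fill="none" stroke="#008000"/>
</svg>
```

viewBox `0 0 329.7451 146.0297` with mm width/height → 1 unit = 1 mm. Flip: y_m = 146.0297 − y_svg.

**Shape 1** — `<path>` regular polygon, stroke `#008000` → cut (S870, F1160). Machine vertices: (254.1288,96.6749) → (256.2972,112.2253) → (268.6800,102.5721) → (254.1288,96.6749). Closed: final G1 returns to the first vertex.

**Shape 2** — `<line>` line segment, stroke `#008000` → cut (S870, F1160). Machine vertices: (85.7259,30.6508) → (203.3422,60.6394). Open path.

**Shape 3** — `<rect>` rectangle, stroke `#008000` → cut (S870, F1160). Machine vertices: (172.2662,93.1941) → (180.2595,93.1941) → (180.2595,51.0865) → (172.2662,51.0865) → (172.2662,93.1941). Closed: final G1 returns to the first vertex.

**Shape 4** — `<circle>` circle, stroke `#008000` → cut (S870, F1160). Machine vertices: (186.5973,122.6485) → (183.2557,132.9329) → (174.5072,139.2890) → (163.6936,139.2890) → (154.9451,132.9329) → (151.6035,122.6485) → (154.9451,112.3641) → (163.6936,106.0080) → (174.5072,106.0080) → (183.2557,112.3641) → (186.5973,122.6485). Closed: final G1 returns to the first vertex.

**Shape 5** — `<path>` quadratic bezier, stroke `#008000` → cut (S870, F1160). Control points (SVG): P0=(123.7432,87.4319), P1=(133.4666,57.0815), P2=(186.5905,29.4754); sampled at t=k/5. Machine vertices: (123.7432,58.5978) → (129.3686,70.6282) → (138.4660,82.4390) → (151.0355,94.0303) → (167.0770,105.4021) → (186.5905,116.5543). Open path.

(bCNC post)
(Date: synthetic)
G21
G90
G0 X254.1288 Y96.6749
M3 S870
G01 X256.2972 Y112.2253 F1160
G01 X268.6800 Y102.5721
G01 X254.1288 Y96.6749
M5
G0 X85.7259 Y30.6508
M3 S870
G01 X203.3422 Y60.6394 F1160
M5
G0 X172.2662 Y93.1941
M3 S870
G01 X180.2595 Y93.1941 F1160
G01 X180.2595 Y51.0865
G01 X172.2662 Y51.0865
G01 X172.2662 Y93.1941
M5
G0 X186.5973 Y122.6485
M3 S870
G01 X183.2557 Y132.9329 F1160
G01 X174.5072 Y139.2890
G01 X163.6936 Y139.2890
G01 X154.9451 Y132.9329
G01 X151.6035 Y122.6485
G01 X154.9451 Y112.3641
G01 X163.6936 Y106.0080
G01 X174.5072 Y106.0080
G01 X183.2557 Y112.3641
G01 X186.5973 Y122.6485
M5
G0 X123.7432 Y58.5978
M3 S870
G01 X129.3686 Y70.6282 F1160
G01 X138.4660 Y82.4390
G01 X151.0355 Y94.0303
G01 X167.0770 Y105.4021
G01 X186.5905 Y116.5543
M5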